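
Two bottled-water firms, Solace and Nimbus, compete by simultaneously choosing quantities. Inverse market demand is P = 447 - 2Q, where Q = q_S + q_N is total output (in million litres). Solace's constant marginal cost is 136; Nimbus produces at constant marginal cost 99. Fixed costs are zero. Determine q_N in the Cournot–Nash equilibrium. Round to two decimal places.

Solace's profit: π_S = (447 - 2Q)q_S - (136q_S). Setting ∂π_S/∂q_S = 0: 311 - 4q_S - 2(q_N) = 0.
Nimbus's first-order condition: 348 - 4q_N - 2(q_S) = 0.
Rearranging gives the reaction functions q_S = (311 - 2q_N)/4 and q_N = (348 - 2q_S)/4.
Substituting one into the other gives q_S = 137/3 and q_N = 385/6.

64.17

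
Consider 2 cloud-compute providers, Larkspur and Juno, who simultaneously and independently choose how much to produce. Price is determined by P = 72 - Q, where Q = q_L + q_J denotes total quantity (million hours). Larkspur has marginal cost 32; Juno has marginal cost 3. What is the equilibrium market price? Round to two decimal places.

Larkspur's profit: π_L = (72 - Q)q_L - (32q_L). Setting ∂π_L/∂q_L = 0: 40 - 2q_L - (q_J) = 0.
Juno's profit: π_J = (72 - Q)q_J - (3q_J). Setting ∂π_J/∂q_J = 0: 69 - 2q_J - (q_L) = 0.
Rearranging gives the reaction functions q_L = (40 - q_J)/2 and q_J = (69 - q_L)/2.
Solving the pair: q_L = 11/3, q_J = 98/3.
Total output Q = 109/3, so price P = 72 - 109/3 = 107/3.

35.67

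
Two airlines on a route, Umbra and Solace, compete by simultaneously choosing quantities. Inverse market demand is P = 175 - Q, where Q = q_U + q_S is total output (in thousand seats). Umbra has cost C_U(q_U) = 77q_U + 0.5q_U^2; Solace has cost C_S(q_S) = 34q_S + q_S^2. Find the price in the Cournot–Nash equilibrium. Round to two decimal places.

122.64

Umbra's profit: π_U = (175 - Q)q_U - (77q_U + (1/2)q_U²). Setting ∂π_U/∂q_U = 0: 98 - 3q_U - (q_S) = 0.
Solace's first-order condition: 141 - 4q_S - (q_U) = 0.
Rearranging gives the reaction functions q_U = (98 - q_S)/3 and q_S = (141 - q_U)/4.
Solving the pair: q_U = 251/11, q_S = 325/11.
Total output Q = 576/11, so price P = 175 - 576/11 = 1349/11.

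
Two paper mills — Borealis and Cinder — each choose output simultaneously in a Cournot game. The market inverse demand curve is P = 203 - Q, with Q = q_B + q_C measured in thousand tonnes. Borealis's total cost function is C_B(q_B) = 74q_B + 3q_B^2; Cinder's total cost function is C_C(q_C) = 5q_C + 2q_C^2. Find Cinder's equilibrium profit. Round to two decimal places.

Borealis's profit: π_B = (203 - Q)q_B - (74q_B + 3q_B²). Setting ∂π_B/∂q_B = 0: 129 - 8q_B - (q_C) = 0.
Cinder's profit: π_C = (203 - Q)q_C - (5q_C + 2q_C²). Setting ∂π_C/∂q_C = 0: 198 - 6q_C - (q_B) = 0.
Rearranging gives the reaction functions q_B = (129 - q_C)/8 and q_C = (198 - q_B)/6.
Substituting one into the other gives q_B = 576/47 and q_C = 1455/47.
Price P = 203 - 43.2128 = 159.7872.
Cinder's profit: 159.7872·(1455/47) - 5·(1455/47) - 2(1455/47)² = 2875.0905.

2875.09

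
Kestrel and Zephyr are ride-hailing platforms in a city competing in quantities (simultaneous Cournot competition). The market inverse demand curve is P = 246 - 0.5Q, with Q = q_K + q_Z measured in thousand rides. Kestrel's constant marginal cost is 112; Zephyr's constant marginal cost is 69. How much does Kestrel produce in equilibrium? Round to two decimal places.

Kestrel's profit: π_K = (246 - 0.5Q)q_K - (112q_K). Setting ∂π_K/∂q_K = 0: 134 - q_K - (1/2)(q_Z) = 0.
Zephyr's first-order condition: 177 - q_Z - (1/2)(q_K) = 0.
So q_K = (134 - (1/2)q_Z) and q_Z = (177 - (1/2)q_K).
Solving the pair: q_K = 182/3, q_Z = 440/3.

60.67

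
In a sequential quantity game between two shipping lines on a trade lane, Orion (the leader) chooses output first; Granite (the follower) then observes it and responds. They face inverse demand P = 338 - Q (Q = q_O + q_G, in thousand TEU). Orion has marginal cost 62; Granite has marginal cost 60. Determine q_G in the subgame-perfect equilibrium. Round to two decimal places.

Solve by backward induction. Given q_O, the follower Granite maximises π_G = (338 - q_O - q_G)q_G - 60q_G.
Follower FOC: 278 - q_O - 2q_G = 0, so q_G(q_O) = (278 - q_O)/2.
Orion substitutes q_G(q_O) into its own profit: π_O = q_O(338 - q_O - (278 - q_O)/2) - 62q_O = (199 - (1/2)q_O)q_O - 62q_O.
The leader's first-order condition 137 - q_O = 0 yields q_O = 137.
Then q_G = (278 - 137)/2 = 141/2.

70.50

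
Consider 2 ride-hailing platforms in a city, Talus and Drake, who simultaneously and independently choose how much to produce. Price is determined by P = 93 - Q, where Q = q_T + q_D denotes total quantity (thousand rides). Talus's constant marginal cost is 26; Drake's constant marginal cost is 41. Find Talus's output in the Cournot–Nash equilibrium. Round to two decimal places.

27.33

Talus's profit: π_T = (93 - Q)q_T - (26q_T). Setting ∂π_T/∂q_T = 0: 67 - 2q_T - (q_D) = 0.
Drake's first-order condition: 52 - 2q_D - (q_T) = 0.
Best responses: q_T = (67 - q_D)/2, q_D = (52 - q_T)/2.
Substituting one into the other gives q_T = 82/3 and q_D = 37/3.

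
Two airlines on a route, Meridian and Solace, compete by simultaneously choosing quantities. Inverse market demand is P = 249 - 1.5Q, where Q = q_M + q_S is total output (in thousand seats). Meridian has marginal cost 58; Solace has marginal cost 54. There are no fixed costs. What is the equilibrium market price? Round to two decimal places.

120.33

Meridian's profit: π_M = (249 - 1.5Q)q_M - (58q_M). Setting ∂π_M/∂q_M = 0: 191 - 3q_M - (3/2)(q_S) = 0.
Solace's first-order condition: 195 - 3q_S - (3/2)(q_M) = 0.
Rearranging gives the reaction functions q_M = (191 - (3/2)q_S)/3 and q_S = (195 - (3/2)q_M)/3.
Solving the pair: q_M = 374/9, q_S = 398/9.
Total output Q = 772/9, so price P = 249 - (3/2)·(772/9) = 361/3.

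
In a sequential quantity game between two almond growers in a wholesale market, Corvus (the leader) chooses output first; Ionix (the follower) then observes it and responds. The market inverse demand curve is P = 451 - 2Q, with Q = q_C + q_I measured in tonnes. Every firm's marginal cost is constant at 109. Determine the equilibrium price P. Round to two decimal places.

194.50

Solve by backward induction. Given q_C, the follower Ionix maximises π_I = (451 - 2q_C - 2q_I)q_I - 109q_I.
Setting the follower's marginal profit to zero, 342 - 2q_C - 4q_I = 0, i.e. q_I = (342 - 2q_C)/4.
Corvus substitutes q_I(q_C) into its own profit: π_C = q_C(451 - 2q_C - (342 - 2q_C)/2) - 109q_C = (280 - q_C)q_C - 109q_C.
The leader's first-order condition 171 - 2q_C = 0 yields q_C = 171/2.
Then q_I = (342 - 2·(171/2))/4 = 171/4.
Total output Q = 513/4, so price P = 451 - 2·(513/4) = 389/2.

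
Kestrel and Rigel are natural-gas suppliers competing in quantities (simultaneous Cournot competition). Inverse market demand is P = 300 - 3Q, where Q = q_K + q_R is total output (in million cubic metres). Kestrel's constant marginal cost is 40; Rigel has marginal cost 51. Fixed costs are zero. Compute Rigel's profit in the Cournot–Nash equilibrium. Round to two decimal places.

Kestrel's profit: π_K = (300 - 3Q)q_K - (40q_K). Setting ∂π_K/∂q_K = 0: 260 - 6q_K - 3(q_R) = 0.
Rigel's profit: π_R = (300 - 3Q)q_R - (51q_R). Setting ∂π_R/∂q_R = 0: 249 - 6q_R - 3(q_K) = 0.
So q_K = (260 - 3q_R)/6 and q_R = (249 - 3q_K)/6.
Substituting one into the other gives q_K = 271/9 and q_R = 238/9.
Price P = 300 - 3·(509/9) = 391/3.
Rigel's profit: (391/3 - 51)·(238/9) = 2097.9259.

2097.93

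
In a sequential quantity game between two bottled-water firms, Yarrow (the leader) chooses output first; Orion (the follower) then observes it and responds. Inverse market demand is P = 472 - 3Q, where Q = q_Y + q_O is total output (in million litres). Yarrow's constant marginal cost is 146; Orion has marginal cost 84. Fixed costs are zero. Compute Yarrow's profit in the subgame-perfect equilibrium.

2904

The follower Orion best-responds to any q_Y: π_O = (472 - 3Q)q_O - 84q_O.
∂π_O/∂q_O = 388 - 3q_Y - 6q_O = 0 gives the reaction function q_O = (388 - 3q_Y)/6.
The leader anticipates this reaction. Substituting into P = 472 - 3Q gives P = 278 - (3/2)q_Y, so π_Y = (278 - (3/2)q_Y)q_Y - 146q_Y.
Maximising: ∂π_Y/∂q_Y = 132 - 3q_Y = 0, giving q_Y = 44.
Then q_O = (388 - 3·44)/6 = 128/3.
Price P = 472 - 3·(260/3) = 212.
Yarrow's profit: (212 - 146)·44 = 2904.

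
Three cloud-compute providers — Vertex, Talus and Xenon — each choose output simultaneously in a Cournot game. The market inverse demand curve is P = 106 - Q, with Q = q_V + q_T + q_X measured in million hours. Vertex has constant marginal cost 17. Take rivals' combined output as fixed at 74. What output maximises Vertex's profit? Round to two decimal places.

7.50

With rivals' combined output fixed at 74, Vertex's profit is π_V = (106 - 74 - q_V)q_V - (17q_V) = (32 - q_V)q_V - (17q_V).
∂π_V/∂q_V = 15 - 2q_V = 0, so q_V = 15/2.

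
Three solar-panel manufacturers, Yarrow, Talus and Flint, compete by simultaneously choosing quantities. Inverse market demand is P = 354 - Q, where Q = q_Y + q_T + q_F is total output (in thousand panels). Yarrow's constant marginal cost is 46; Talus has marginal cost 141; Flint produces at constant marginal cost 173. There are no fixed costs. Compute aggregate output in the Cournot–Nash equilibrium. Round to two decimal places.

Yarrow's profit: π_Y = (354 - Q)q_Y - (46q_Y). Setting ∂π_Y/∂q_Y = 0: 308 - 2q_Y - (q_T + q_F) = 0.
Talus's first-order condition: 213 - 2q_T - (q_Y + q_F) = 0.
Flint's first-order condition: 181 - 2q_F - (q_Y + q_T) = 0.
Adding the 3 conditions: 702 − 2Q − 2Q = 0, i.e. Q = 351/2.
Back-substituting: q_Y = (308 − 351/2) = 265/2, q_T = (213 − 351/2) = 75/2, q_F = (181 − 351/2) = 11/2.
Total output Q = 265/2 + 75/2 + 11/2 = 351/2.

175.50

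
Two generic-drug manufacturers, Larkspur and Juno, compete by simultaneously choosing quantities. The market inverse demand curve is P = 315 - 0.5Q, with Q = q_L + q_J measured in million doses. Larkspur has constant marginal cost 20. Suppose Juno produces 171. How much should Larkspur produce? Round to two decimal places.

209.50

With the rival's output fixed at 171, Larkspur's profit is π_L = (315 - (1/2)·171 - (1/2)q_L)q_L - (20q_L) = (459/2 - (1/2)q_L)q_L - (20q_L).
∂π_L/∂q_L = 419/2 - q_L = 0, so q_L = 419/2.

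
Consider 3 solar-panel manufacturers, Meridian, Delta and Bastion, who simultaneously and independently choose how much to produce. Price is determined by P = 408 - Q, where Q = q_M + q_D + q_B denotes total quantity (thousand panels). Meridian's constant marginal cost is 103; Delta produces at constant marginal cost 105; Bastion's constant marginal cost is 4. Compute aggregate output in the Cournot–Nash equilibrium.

Meridian's profit: π_M = (408 - Q)q_M - (103q_M). Setting ∂π_M/∂q_M = 0: 305 - 2q_M - (q_D + q_B) = 0.
Delta's profit: π_D = (408 - Q)q_D - (105q_D). Setting ∂π_D/∂q_D = 0: 303 - 2q_D - (q_M + q_B) = 0.
Bastion's first-order condition: 404 - 2q_B - (q_M + q_D) = 0.
Adding the 3 conditions: 1012 − 2Q − 2Q = 0, i.e. Q = 253.
Back-substituting: q_M = (305 − 253) = 52, q_D = (303 − 253) = 50, q_B = (404 − 253) = 151.
Total output Q = 52 + 50 + 151 = 253.

253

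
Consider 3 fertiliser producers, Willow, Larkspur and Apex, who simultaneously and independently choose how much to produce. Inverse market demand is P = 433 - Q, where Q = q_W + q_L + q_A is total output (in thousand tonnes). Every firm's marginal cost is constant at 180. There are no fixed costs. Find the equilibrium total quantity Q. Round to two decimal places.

189.75

A representative firm's profit is π_i = q_i(433 - Q) - 180q_i.
Setting ∂π_i/∂q_i = 0 with rivals' quantities fixed: 253 - 2q_i - Σ_{j≠i} q_j = 0.
With identical firms every q_j equals q_i, so Σ_{j≠i} q_j = 2q_i and 253 = 4q_i, giving q_i = 253/4.
Total output Q = 253/4 + 253/4 + 253/4 = 759/4.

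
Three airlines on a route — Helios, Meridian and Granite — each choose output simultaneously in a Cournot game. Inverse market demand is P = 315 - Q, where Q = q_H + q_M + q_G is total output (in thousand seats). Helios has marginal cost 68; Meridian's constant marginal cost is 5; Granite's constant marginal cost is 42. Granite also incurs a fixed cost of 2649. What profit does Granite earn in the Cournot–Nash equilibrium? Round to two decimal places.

Helios's profit: π_H = (315 - Q)q_H - (68q_H). Setting ∂π_H/∂q_H = 0: 247 - 2q_H - (q_M + q_G) = 0.
Meridian's first-order condition: 310 - 2q_M - (q_H + q_G) = 0.
Granite's first-order condition: 273 - 2q_G - (q_H + q_M) = 0.
Adding the 3 conditions: 830 − 2Q − 2Q = 0, i.e. Q = 415/2.
Back-substituting: q_H = (247 − 415/2) = 79/2, q_M = (310 − 415/2) = 205/2, q_G = (273 − 415/2) = 131/2.
Price P = 315 - 415/2 = 215/2.
Granite's profit: (215/2 - 42)·(131/2) - 2649 = 1641.2500.

1641.25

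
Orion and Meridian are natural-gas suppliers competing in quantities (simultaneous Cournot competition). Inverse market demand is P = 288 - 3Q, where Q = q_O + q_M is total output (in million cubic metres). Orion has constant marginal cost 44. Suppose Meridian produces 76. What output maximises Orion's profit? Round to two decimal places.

2.67

With the rival's output fixed at 76, Orion's profit is π_O = (288 - 3·76 - 3q_O)q_O - (44q_O) = (60 - 3q_O)q_O - (44q_O).
∂π_O/∂q_O = 16 - 6q_O = 0, so q_O = 8/3.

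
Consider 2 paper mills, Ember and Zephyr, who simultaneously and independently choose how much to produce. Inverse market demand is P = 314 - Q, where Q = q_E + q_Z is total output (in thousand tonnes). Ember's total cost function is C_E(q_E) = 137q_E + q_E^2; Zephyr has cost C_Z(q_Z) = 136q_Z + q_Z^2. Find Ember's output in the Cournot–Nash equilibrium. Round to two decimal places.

35.33

Ember's profit: π_E = (314 - Q)q_E - (137q_E + q_E²). Setting ∂π_E/∂q_E = 0: 177 - 4q_E - (q_Z) = 0.
Zephyr's profit: π_Z = (314 - Q)q_Z - (136q_Z + q_Z²). Setting ∂π_Z/∂q_Z = 0: 178 - 4q_Z - (q_E) = 0.
Best responses: q_E = (177 - q_Z)/4, q_Z = (178 - q_E)/4.
Substituting one into the other gives q_E = 106/3 and q_Z = 107/3.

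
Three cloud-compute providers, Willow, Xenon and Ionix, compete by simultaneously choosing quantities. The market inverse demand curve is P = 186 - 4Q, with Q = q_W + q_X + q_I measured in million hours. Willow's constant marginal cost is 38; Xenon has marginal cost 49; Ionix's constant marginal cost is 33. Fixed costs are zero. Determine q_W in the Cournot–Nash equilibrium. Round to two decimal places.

9.63

Willow's profit: π_W = (186 - 4Q)q_W - (38q_W). Setting ∂π_W/∂q_W = 0: 148 - 8q_W - 4(q_X + q_I) = 0.
Xenon's profit: π_X = (186 - 4Q)q_X - (49q_X). Setting ∂π_X/∂q_X = 0: 137 - 8q_X - 4(q_W + q_I) = 0.
Ionix's first-order condition: 153 - 8q_I - 4(q_W + q_X) = 0.
Adding the 3 conditions: 438 − 8Q − 8Q = 0, i.e. Q = 219/8.
Back-substituting: q_W = (148 − 219/2)/4 = 77/8, q_X = (137 − 219/2)/4 = 55/8, q_I = (153 − 219/2)/4 = 87/8.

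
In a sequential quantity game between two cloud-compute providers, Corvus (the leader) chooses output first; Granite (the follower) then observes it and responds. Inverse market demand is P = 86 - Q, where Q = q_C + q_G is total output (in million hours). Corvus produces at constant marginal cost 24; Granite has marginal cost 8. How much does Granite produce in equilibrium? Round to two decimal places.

Solve by backward induction. Given q_C, the follower Granite maximises π_G = (86 - q_C - q_G)q_G - 8q_G.
Setting the follower's marginal profit to zero, 78 - q_C - 2q_G = 0, i.e. q_G = (78 - q_C)/2.
The leader anticipates this reaction. Substituting into P = 86 - Q gives P = 47 - (1/2)q_C, so π_C = (47 - (1/2)q_C)q_C - 24q_C.
The leader's first-order condition 23 - q_C = 0 yields q_C = 23.
Then q_G = (78 - 23)/2 = 55/2.

27.50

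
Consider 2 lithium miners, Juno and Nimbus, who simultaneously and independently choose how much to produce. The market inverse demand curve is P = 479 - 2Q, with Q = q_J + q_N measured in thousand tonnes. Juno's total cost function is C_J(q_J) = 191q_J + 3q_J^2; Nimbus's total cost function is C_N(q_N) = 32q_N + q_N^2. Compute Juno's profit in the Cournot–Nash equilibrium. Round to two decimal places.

Juno's profit: π_J = (479 - 2Q)q_J - (191q_J + 3q_J²). Setting ∂π_J/∂q_J = 0: 288 - 10q_J - 2(q_N) = 0.
Nimbus's first-order condition: 447 - 6q_N - 2(q_J) = 0.
So q_J = (288 - 2q_N)/10 and q_N = (447 - 2q_J)/6.
Substituting one into the other gives q_J = 417/28 and q_N = 1947/28.
Price P = 479 - 2·(591/7) = 310.1429.
Juno's profit: 310.1429·(417/28) - 191·(417/28) - 3(417/28)² = 1108.9860.

1108.99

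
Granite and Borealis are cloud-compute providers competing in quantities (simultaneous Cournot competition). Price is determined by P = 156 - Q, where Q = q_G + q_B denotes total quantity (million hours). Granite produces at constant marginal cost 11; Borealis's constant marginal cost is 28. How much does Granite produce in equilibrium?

54

Granite's profit: π_G = (156 - Q)q_G - (11q_G). Setting ∂π_G/∂q_G = 0: 145 - 2q_G - (q_B) = 0.
Borealis's profit: π_B = (156 - Q)q_B - (28q_B). Setting ∂π_B/∂q_B = 0: 128 - 2q_B - (q_G) = 0.
Rearranging gives the reaction functions q_G = (145 - q_B)/2 and q_B = (128 - q_G)/2.
Solving the pair: q_G = 54, q_B = 37.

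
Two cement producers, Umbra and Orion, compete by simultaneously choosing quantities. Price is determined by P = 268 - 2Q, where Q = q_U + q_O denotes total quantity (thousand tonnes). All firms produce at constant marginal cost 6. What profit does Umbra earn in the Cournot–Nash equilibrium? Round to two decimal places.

3813.56

Each firm earns π_i = (268 - 2Q)q_i - 6q_i.
First-order condition (treating rivals' output as given): 262 - 4q_i - 2q_j = 0.
By symmetry each firm produces the same amount; substituting q_j = q_i yields q_i = 262/6 = 131/3.
Price P = 268 - 2·(262/3) = 280/3.
Umbra's profit: (280/3 - 6)·(131/3) = 3813.5556.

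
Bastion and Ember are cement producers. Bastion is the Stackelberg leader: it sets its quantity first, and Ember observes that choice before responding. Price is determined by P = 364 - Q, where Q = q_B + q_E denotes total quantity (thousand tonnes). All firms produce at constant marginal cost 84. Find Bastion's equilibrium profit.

Solve by backward induction. Given q_B, the follower Ember maximises π_E = (364 - q_B - q_E)q_E - 84q_E.
∂π_E/∂q_E = 280 - q_B - 2q_E = 0 gives the reaction function q_E = (280 - q_B)/2.
The leader anticipates this reaction. Substituting into P = 364 - Q gives P = 224 - (1/2)q_B, so π_B = (224 - (1/2)q_B)q_B - 84q_B.
Leader FOC: 140 - q_B = 0, so q_B = 140.
Then q_E = (280 - 140)/2 = 70.
Price P = 364 - 210 = 154.
Bastion's profit: (154 - 84)·140 = 9800.

9800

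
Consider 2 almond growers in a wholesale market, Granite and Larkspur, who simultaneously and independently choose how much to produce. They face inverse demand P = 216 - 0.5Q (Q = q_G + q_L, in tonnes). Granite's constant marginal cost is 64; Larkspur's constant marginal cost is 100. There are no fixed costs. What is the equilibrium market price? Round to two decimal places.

126.67

Granite's profit: π_G = (216 - 0.5Q)q_G - (64q_G). Setting ∂π_G/∂q_G = 0: 152 - q_G - (1/2)(q_L) = 0.
Larkspur's profit: π_L = (216 - 0.5Q)q_L - (100q_L). Setting ∂π_L/∂q_L = 0: 116 - q_L - (1/2)(q_G) = 0.
Rearranging gives the reaction functions q_G = (152 - (1/2)q_L) and q_L = (116 - (1/2)q_G).
Solving the pair: q_G = 376/3, q_L = 160/3.
Total output Q = 536/3, so price P = 216 - (1/2)·(536/3) = 380/3.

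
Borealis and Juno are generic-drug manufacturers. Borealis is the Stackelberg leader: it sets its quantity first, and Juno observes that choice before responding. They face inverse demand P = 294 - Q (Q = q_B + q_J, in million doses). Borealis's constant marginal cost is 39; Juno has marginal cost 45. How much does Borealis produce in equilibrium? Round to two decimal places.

The follower Juno best-responds to any q_B: π_J = (294 - Q)q_J - 45q_J.
Setting the follower's marginal profit to zero, 249 - q_B - 2q_J = 0, i.e. q_J = (249 - q_B)/2.
Borealis substitutes q_J(q_B) into its own profit: π_B = q_B(294 - q_B - (249 - q_B)/2) - 39q_B = (339/2 - (1/2)q_B)q_B - 39q_B.
The leader's first-order condition 261/2 - q_B = 0 yields q_B = 261/2.
Then q_J = (249 - 261/2)/2 = 237/4.

130.50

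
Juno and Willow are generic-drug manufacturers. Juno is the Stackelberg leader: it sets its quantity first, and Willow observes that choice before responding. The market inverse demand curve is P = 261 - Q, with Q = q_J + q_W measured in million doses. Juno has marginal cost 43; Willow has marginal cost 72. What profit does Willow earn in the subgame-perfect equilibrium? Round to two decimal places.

1072.56

Solve by backward induction. Given q_J, the follower Willow maximises π_W = (261 - q_J - q_W)q_W - 72q_W.
∂π_W/∂q_W = 189 - q_J - 2q_W = 0 gives the reaction function q_W = (189 - q_J)/2.
Juno substitutes q_W(q_J) into its own profit: π_J = q_J(261 - q_J - (189 - q_J)/2) - 43q_J = (333/2 - (1/2)q_J)q_J - 43q_J.
The leader's first-order condition 247/2 - q_J = 0 yields q_J = 247/2.
Then q_W = (189 - 247/2)/2 = 131/4.
Price P = 261 - 625/4 = 419/4.
Willow's profit: (419/4 - 72)·(131/4) = 1072.5625.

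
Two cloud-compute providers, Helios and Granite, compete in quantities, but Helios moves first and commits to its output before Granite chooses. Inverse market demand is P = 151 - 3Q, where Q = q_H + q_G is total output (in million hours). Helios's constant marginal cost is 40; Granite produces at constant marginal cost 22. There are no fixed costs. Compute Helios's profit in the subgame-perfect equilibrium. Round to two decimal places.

The follower Granite best-responds to any q_H: π_G = (151 - 3Q)q_G - 22q_G.
∂π_G/∂q_G = 129 - 3q_H - 6q_G = 0 gives the reaction function q_G = (129 - 3q_H)/6.
Helios substitutes q_G(q_H) into its own profit: π_H = q_H(151 - 3q_H - (129 - 3q_H)/2) - 40q_H = (173/2 - (3/2)q_H)q_H - 40q_H.
The leader's first-order condition 93/2 - 3q_H = 0 yields q_H = 31/2.
Then q_G = (129 - 3·(31/2))/6 = 55/4.
Price P = 151 - 3·(117/4) = 253/4.
Helios's profit: (253/4 - 40)·(31/2) = 360.3750.

360.38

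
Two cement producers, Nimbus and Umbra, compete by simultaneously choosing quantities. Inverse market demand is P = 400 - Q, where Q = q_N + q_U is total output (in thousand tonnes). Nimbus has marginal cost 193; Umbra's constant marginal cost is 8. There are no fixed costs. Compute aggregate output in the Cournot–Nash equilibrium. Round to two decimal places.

Nimbus's profit: π_N = (400 - Q)q_N - (193q_N). Setting ∂π_N/∂q_N = 0: 207 - 2q_N - (q_U) = 0.
Umbra's profit: π_U = (400 - Q)q_U - (8q_U). Setting ∂π_U/∂q_U = 0: 392 - 2q_U - (q_N) = 0.
So q_N = (207 - q_U)/2 and q_U = (392 - q_N)/2.
Substituting one into the other gives q_N = 22/3 and q_U = 577/3.
Total output Q = 22/3 + 577/3 = 599/3.

199.67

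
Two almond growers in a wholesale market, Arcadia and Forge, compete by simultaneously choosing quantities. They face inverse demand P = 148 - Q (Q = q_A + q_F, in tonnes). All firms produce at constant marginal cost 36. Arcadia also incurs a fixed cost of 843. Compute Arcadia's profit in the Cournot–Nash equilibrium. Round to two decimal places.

A representative firm's profit is π_i = q_i(148 - Q) - 36q_i.
First-order condition (treating rivals' output as given): 112 - 2q_i - q_j = 0.
With identical firms every q_j equals q_i, so q_j = q_i and 112 = 3q_i, giving q_i = 112/3.
Price P = 148 - 224/3 = 220/3.
Arcadia's profit: (220/3 - 36)·(112/3) - 843 = 550.7778.

550.78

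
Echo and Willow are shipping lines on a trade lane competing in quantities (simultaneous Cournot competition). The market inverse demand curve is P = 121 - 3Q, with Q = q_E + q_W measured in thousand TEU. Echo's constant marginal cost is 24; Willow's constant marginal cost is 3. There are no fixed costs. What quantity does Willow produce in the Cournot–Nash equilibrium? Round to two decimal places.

15.44

Echo's profit: π_E = (121 - 3Q)q_E - (24q_E). Setting ∂π_E/∂q_E = 0: 97 - 6q_E - 3(q_W) = 0.
Willow's first-order condition: 118 - 6q_W - 3(q_E) = 0.
Best responses: q_E = (97 - 3q_W)/6, q_W = (118 - 3q_E)/6.
Substituting one into the other gives q_E = 76/9 and q_W = 139/9.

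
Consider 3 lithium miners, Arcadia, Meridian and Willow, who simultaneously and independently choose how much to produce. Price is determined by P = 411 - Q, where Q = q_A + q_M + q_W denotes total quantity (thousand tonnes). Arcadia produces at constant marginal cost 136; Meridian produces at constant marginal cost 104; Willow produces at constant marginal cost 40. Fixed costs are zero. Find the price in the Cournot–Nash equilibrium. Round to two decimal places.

Arcadia's profit: π_A = (411 - Q)q_A - (136q_A). Setting ∂π_A/∂q_A = 0: 275 - 2q_A - (q_M + q_W) = 0.
Meridian's first-order condition: 307 - 2q_M - (q_A + q_W) = 0.
Willow's first-order condition: 371 - 2q_W - (q_A + q_M) = 0.
Adding the 3 first-order conditions: 953 − 4Q = 0, so Q = 953/4.
Back-substituting: q_A = (275 − 953/4) = 147/4, q_M = (307 − 953/4) = 275/4, q_W = (371 − 953/4) = 531/4.
Total output Q = 953/4, so price P = 411 - 953/4 = 691/4.

172.75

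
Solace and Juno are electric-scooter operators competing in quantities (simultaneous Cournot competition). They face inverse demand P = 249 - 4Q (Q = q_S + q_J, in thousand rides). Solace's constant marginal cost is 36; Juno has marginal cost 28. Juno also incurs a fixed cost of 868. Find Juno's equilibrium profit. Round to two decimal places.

Solace's profit: π_S = (249 - 4Q)q_S - (36q_S). Setting ∂π_S/∂q_S = 0: 213 - 8q_S - 4(q_J) = 0.
Juno's profit: π_J = (249 - 4Q)q_J - (28q_J). Setting ∂π_J/∂q_J = 0: 221 - 8q_J - 4(q_S) = 0.
So q_S = (213 - 4q_J)/8 and q_J = (221 - 4q_S)/8.
Substituting one into the other gives q_S = 205/12 and q_J = 229/12.
Price P = 249 - 4·(217/6) = 313/3.
Juno's profit: (313/3 - 28)·(229/12) - 868 = 588.6944.

588.69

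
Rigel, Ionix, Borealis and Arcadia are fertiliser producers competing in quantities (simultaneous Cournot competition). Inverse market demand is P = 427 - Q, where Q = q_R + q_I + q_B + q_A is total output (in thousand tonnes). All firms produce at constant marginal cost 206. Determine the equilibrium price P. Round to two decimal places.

Each firm earns π_i = (427 - Q)q_i - 206q_i.
Setting ∂π_i/∂q_i = 0 with rivals' quantities fixed: 221 - 2q_i - Σ_{j≠i} q_j = 0.
By symmetry each firm produces the same amount; substituting Σ_{j≠i} q_j = 3q_i yields q_i = 221/5.
Total output Q = 884/5, so price P = 427 - 884/5 = 1251/5.

250.20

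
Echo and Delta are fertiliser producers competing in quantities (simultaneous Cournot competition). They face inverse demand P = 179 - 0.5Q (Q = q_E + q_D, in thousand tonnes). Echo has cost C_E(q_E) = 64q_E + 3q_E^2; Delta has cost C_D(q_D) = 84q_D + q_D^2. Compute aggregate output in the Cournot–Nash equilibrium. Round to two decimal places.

43.61

Echo's profit: π_E = (179 - 0.5Q)q_E - (64q_E + 3q_E²). Setting ∂π_E/∂q_E = 0: 115 - 7q_E - (1/2)(q_D) = 0.
Delta's profit: π_D = (179 - 0.5Q)q_D - (84q_D + q_D²). Setting ∂π_D/∂q_D = 0: 95 - 3q_D - (1/2)(q_E) = 0.
Best responses: q_E = (115 - (1/2)q_D)/7, q_D = (95 - (1/2)q_E)/3.
Substituting one into the other gives q_E = 1190/83 and q_D = 29.2771.
Total output Q = 1190/83 + 29.2771 = 43.6145.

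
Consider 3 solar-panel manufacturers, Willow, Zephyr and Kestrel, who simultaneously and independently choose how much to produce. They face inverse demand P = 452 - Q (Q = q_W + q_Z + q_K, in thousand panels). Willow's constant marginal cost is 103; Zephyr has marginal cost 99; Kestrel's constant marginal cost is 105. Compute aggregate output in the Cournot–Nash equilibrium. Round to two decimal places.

Willow's profit: π_W = (452 - Q)q_W - (103q_W). Setting ∂π_W/∂q_W = 0: 349 - 2q_W - (q_Z + q_K) = 0.
Zephyr's first-order condition: 353 - 2q_Z - (q_W + q_K) = 0.
Kestrel's first-order condition: 347 - 2q_K - (q_W + q_Z) = 0.
Adding the 3 first-order conditions: 1049 − 4Q = 0, so Q = 1049/4.
Back-substituting: q_W = (349 − 1049/4) = 347/4, q_Z = (353 − 1049/4) = 363/4, q_K = (347 − 1049/4) = 339/4.
Total output Q = 347/4 + 363/4 + 339/4 = 1049/4.

262.25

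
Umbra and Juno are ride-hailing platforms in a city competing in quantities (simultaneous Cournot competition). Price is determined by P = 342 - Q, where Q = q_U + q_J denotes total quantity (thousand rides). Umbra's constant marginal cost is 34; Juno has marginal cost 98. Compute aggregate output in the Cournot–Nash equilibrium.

184

Umbra's profit: π_U = (342 - Q)q_U - (34q_U). Setting ∂π_U/∂q_U = 0: 308 - 2q_U - (q_J) = 0.
Juno's first-order condition: 244 - 2q_J - (q_U) = 0.
Best responses: q_U = (308 - q_J)/2, q_J = (244 - q_U)/2.
Solving the pair: q_U = 124, q_J = 60.
Total output Q = 124 + 60 = 184.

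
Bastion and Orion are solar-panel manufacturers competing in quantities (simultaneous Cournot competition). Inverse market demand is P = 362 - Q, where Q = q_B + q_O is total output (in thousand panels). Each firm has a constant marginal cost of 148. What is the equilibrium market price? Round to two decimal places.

219.33

Each firm earns π_i = (362 - Q)q_i - 148q_i.
First-order condition (treating rivals' output as given): 214 - 2q_i - q_j = 0.
By symmetry each firm produces the same amount; substituting q_j = q_i yields q_i = 214/3.
Total output Q = 428/3, so price P = 362 - 428/3 = 658/3.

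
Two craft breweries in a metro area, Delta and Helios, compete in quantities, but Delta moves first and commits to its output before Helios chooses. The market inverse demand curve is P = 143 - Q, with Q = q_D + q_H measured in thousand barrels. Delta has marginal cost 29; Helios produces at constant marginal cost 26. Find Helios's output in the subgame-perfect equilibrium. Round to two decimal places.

30.75

Solve by backward induction. Given q_D, the follower Helios maximises π_H = (143 - q_D - q_H)q_H - 26q_H.
Setting the follower's marginal profit to zero, 117 - q_D - 2q_H = 0, i.e. q_H = (117 - q_D)/2.
Delta substitutes q_H(q_D) into its own profit: π_D = q_D(143 - q_D - (117 - q_D)/2) - 29q_D = (169/2 - (1/2)q_D)q_D - 29q_D.
Leader FOC: 111/2 - q_D = 0, so q_D = 111/2.
Then q_H = (117 - 111/2)/2 = 123/4.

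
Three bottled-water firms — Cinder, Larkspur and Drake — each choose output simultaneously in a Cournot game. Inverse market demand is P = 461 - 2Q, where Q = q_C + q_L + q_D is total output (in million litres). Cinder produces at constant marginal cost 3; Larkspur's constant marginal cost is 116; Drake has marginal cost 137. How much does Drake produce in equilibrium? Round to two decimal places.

21.13

Cinder's profit: π_C = (461 - 2Q)q_C - (3q_C). Setting ∂π_C/∂q_C = 0: 458 - 4q_C - 2(q_L + q_D) = 0.
Larkspur's profit: π_L = (461 - 2Q)q_L - (116q_L). Setting ∂π_L/∂q_L = 0: 345 - 4q_L - 2(q_C + q_D) = 0.
Drake's first-order condition: 324 - 4q_D - 2(q_C + q_L) = 0.
Adding the 3 first-order conditions: 1127 − 8Q = 0, so Q = 1127/8.
Back-substituting: q_C = (458 − 1127/4)/2 = 705/8, q_L = (345 − 1127/4)/2 = 253/8, q_D = (324 − 1127/4)/2 = 169/8.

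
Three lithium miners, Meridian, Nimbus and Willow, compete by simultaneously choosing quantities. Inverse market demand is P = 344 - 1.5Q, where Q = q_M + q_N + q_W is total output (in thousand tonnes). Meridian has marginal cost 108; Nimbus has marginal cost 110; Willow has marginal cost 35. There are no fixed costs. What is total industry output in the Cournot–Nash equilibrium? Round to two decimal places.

129.83

Meridian's profit: π_M = (344 - 1.5Q)q_M - (108q_M). Setting ∂π_M/∂q_M = 0: 236 - 3q_M - (3/2)(q_N + q_W) = 0.
Nimbus's first-order condition: 234 - 3q_N - (3/2)(q_M + q_W) = 0.
Willow's first-order condition: 309 - 3q_W - (3/2)(q_M + q_N) = 0.
Summing all 3 equations gives 779 − 6Q = 0, hence Q = 779/6.
Back-substituting: q_M = (236 − 779/4)/(3/2) = 55/2, q_N = (234 − 779/4)/(3/2) = 157/6, q_W = (309 − 779/4)/(3/2) = 457/6.
Total output Q = 55/2 + 157/6 + 457/6 = 779/6.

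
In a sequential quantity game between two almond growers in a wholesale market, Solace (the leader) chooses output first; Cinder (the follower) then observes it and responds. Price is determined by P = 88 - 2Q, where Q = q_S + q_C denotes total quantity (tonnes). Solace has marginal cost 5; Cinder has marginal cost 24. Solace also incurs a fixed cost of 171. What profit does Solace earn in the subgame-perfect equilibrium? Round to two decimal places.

Solve by backward induction. Given q_S, the follower Cinder maximises π_C = (88 - 2q_S - 2q_C)q_C - 24q_C.
Setting the follower's marginal profit to zero, 64 - 2q_S - 4q_C = 0, i.e. q_C = (64 - 2q_S)/4.
The leader anticipates this reaction. Substituting into P = 88 - 2Q gives P = 56 - q_S, so π_S = (56 - q_S)q_S - 5q_S.
Leader FOC: 51 - 2q_S = 0, so q_S = 51/2.
Then q_C = (64 - 2·(51/2))/4 = 13/4.
Price P = 88 - 2·(115/4) = 61/2.
Solace's profit: (61/2 - 5)·(51/2) - 171 = 1917/4.

479.25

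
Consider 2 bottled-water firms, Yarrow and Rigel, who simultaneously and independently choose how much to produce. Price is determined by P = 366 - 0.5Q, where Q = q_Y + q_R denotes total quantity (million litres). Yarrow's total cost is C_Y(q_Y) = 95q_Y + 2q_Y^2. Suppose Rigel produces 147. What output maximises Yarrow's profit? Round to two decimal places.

With the rival's output fixed at 147, Yarrow's profit is π_Y = (366 - (1/2)·147 - (1/2)q_Y)q_Y - (95q_Y + 2q_Y²) = (585/2 - (1/2)q_Y)q_Y - (95q_Y + 2q_Y²).
∂π_Y/∂q_Y = 395/2 - 5q_Y = 0, so q_Y = 79/2.

39.50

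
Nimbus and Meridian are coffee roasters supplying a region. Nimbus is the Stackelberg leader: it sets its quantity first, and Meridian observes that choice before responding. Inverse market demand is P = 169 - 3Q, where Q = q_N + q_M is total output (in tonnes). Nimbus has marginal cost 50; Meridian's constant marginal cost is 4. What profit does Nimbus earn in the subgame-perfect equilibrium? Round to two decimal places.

222.04

The follower Meridian best-responds to any q_N: π_M = (169 - 3Q)q_M - 4q_M.
Follower FOC: 165 - 3q_N - 6q_M = 0, so q_M(q_N) = (165 - 3q_N)/6.
The leader anticipates this reaction. Substituting into P = 169 - 3Q gives P = 173/2 - (3/2)q_N, so π_N = (173/2 - (3/2)q_N)q_N - 50q_N.
Maximising: ∂π_N/∂q_N = 73/2 - 3q_N = 0, giving q_N = 73/6.
Then q_M = (165 - 3·(73/6))/6 = 257/12.
Price P = 169 - 3·(403/12) = 273/4.
Nimbus's profit: (273/4 - 50)·(73/6) = 222.0417.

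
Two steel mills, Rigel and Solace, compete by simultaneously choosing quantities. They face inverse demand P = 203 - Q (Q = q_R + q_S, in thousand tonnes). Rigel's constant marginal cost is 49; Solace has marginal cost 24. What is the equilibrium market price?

92

Rigel's profit: π_R = (203 - Q)q_R - (49q_R). Setting ∂π_R/∂q_R = 0: 154 - 2q_R - (q_S) = 0.
Solace's profit: π_S = (203 - Q)q_S - (24q_S). Setting ∂π_S/∂q_S = 0: 179 - 2q_S - (q_R) = 0.
Best responses: q_R = (154 - q_S)/2, q_S = (179 - q_R)/2.
Solving the pair: q_R = 43, q_S = 68.
Total output Q = 111, so price P = 203 - 111 = 92.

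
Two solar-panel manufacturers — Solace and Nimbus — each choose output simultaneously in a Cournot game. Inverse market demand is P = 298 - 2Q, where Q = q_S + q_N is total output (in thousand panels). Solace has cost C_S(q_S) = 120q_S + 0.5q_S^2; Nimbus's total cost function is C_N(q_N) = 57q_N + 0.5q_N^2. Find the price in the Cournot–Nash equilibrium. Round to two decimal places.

178.29

Solace's profit: π_S = (298 - 2Q)q_S - (120q_S + (1/2)q_S²). Setting ∂π_S/∂q_S = 0: 178 - 5q_S - 2(q_N) = 0.
Nimbus's first-order condition: 241 - 5q_N - 2(q_S) = 0.
Rearranging gives the reaction functions q_S = (178 - 2q_N)/5 and q_N = (241 - 2q_S)/5.
Solving the pair: q_S = 136/7, q_N = 283/7.
Total output Q = 419/7, so price P = 298 - 2·(419/7) = 1248/7.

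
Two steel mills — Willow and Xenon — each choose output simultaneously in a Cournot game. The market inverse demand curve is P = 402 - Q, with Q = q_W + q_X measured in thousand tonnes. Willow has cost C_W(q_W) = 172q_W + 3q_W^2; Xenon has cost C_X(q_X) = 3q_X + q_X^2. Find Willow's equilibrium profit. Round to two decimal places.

1129.83

Willow's profit: π_W = (402 - Q)q_W - (172q_W + 3q_W²). Setting ∂π_W/∂q_W = 0: 230 - 8q_W - (q_X) = 0.
Xenon's profit: π_X = (402 - Q)q_X - (3q_X + q_X²). Setting ∂π_X/∂q_X = 0: 399 - 4q_X - (q_W) = 0.
So q_W = (230 - q_X)/8 and q_X = (399 - q_W)/4.
Solving the pair: q_W = 521/31, q_X = 95.5484.
Price P = 402 - 112.3548 = 289.6452.
Willow's profit: 289.6452·(521/31) - 172·(521/31) - 3(521/31)² = 1129.8273.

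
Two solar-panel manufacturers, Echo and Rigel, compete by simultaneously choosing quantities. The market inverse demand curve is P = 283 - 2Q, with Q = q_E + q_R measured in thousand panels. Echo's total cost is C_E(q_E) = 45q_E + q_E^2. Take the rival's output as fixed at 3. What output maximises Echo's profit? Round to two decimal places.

With the rival's output fixed at 3, Echo's profit is π_E = (283 - 2·3 - 2q_E)q_E - (45q_E + q_E²) = (277 - 2q_E)q_E - (45q_E + q_E²).
∂π_E/∂q_E = 232 - 6q_E = 0, so q_E = 116/3.

38.67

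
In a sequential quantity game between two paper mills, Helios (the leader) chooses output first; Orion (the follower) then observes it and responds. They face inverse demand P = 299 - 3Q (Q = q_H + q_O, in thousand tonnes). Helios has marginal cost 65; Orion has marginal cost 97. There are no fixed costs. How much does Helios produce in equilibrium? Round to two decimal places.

44.33

Solve by backward induction. Given q_H, the follower Orion maximises π_O = (299 - 3q_H - 3q_O)q_O - 97q_O.
∂π_O/∂q_O = 202 - 3q_H - 6q_O = 0 gives the reaction function q_O = (202 - 3q_H)/6.
The leader anticipates this reaction. Substituting into P = 299 - 3Q gives P = 198 - (3/2)q_H, so π_H = (198 - (3/2)q_H)q_H - 65q_H.
The leader's first-order condition 133 - 3q_H = 0 yields q_H = 133/3.
Then q_O = (202 - 3·(133/3))/6 = 23/2.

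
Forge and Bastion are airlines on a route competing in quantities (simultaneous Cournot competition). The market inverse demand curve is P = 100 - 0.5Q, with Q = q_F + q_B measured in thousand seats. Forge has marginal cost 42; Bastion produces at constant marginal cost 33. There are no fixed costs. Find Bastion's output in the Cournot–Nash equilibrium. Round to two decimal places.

50.67

Forge's profit: π_F = (100 - 0.5Q)q_F - (42q_F). Setting ∂π_F/∂q_F = 0: 58 - q_F - (1/2)(q_B) = 0.
Bastion's first-order condition: 67 - q_B - (1/2)(q_F) = 0.
Rearranging gives the reaction functions q_F = (58 - (1/2)q_B) and q_B = (67 - (1/2)q_F).
Substituting one into the other gives q_F = 98/3 and q_B = 152/3.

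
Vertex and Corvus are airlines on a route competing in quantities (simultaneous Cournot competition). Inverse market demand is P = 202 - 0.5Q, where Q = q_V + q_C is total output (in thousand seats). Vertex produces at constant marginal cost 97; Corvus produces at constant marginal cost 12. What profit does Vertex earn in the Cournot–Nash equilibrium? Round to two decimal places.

Vertex's profit: π_V = (202 - 0.5Q)q_V - (97q_V). Setting ∂π_V/∂q_V = 0: 105 - q_V - (1/2)(q_C) = 0.
Corvus's profit: π_C = (202 - 0.5Q)q_C - (12q_C). Setting ∂π_C/∂q_C = 0: 190 - q_C - (1/2)(q_V) = 0.
Rearranging gives the reaction functions q_V = (105 - (1/2)q_C) and q_C = (190 - (1/2)q_V).
Solving the pair: q_V = 40/3, q_C = 550/3.
Price P = 202 - (1/2)·(590/3) = 311/3.
Vertex's profit: (311/3 - 97)·(40/3) = 800/9.

88.89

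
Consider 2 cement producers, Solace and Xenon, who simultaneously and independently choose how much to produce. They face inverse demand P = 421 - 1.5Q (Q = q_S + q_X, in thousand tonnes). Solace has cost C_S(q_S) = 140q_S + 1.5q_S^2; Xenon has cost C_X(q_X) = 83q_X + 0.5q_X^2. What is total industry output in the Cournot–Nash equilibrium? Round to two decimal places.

Solace's profit: π_S = (421 - 1.5Q)q_S - (140q_S + (3/2)q_S²). Setting ∂π_S/∂q_S = 0: 281 - 6q_S - (3/2)(q_X) = 0.
Xenon's first-order condition: 338 - 4q_X - (3/2)(q_S) = 0.
Rearranging gives the reaction functions q_S = (281 - (3/2)q_X)/6 and q_X = (338 - (3/2)q_S)/4.
Substituting one into the other gives q_S = 28.3678 and q_X = 73.8621.
Total output Q = 28.3678 + 73.8621 = 102.2299.

102.23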